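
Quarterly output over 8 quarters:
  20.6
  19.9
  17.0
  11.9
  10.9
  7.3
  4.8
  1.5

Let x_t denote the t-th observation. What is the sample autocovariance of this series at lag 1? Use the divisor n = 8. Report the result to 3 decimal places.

27.692

Mean x̄ = (20.6 + 19.9 + 17.0 + 11.9 + 10.9 + 7.3 + 4.8 + 1.5)/8 = 11.7375
Deviations: 8.8625, 8.1625, 5.2625, 0.1625, -0.8375, -4.4375, -6.9375, -10.2375
Σ_{t=1}^{7}(x_t−x̄)(x_{t+1}−x̄) = 221.5386
γ_1 = 221.5386 / 8 = 27.692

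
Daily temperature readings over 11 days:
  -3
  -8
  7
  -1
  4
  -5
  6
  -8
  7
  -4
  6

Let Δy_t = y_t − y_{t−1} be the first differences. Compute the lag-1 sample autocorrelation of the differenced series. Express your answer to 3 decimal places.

First differences Δy: -5, 15, -8, 5, -9, 11, -14, 15, -11, 10
Mean of differences = 0.9000
Numerator Σ(Δy_t−Δȳ)(Δy_{t+1}−Δȳ) = -1022.4100
Denominator Σ(Δy_t−Δȳ)² = 1174.9000
r_1(Δy) = -1022.4100 / 1174.9000 = -0.870

-0.870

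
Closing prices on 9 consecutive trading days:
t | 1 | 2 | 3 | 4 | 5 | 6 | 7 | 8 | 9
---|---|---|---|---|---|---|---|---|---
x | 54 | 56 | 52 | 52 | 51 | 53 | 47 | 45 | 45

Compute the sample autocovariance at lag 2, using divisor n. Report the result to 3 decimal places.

2.401

Mean x̄ = (54 + 56 + 52 + 52 + 51 + 53 + 47 + 45 + 45)/9 = 50.5556
Σ_{t=1}^{7}(x_t−x̄)(x_{t+2}−x̄) = 21.6049
γ_2 = 21.6049 / 9 = 2.401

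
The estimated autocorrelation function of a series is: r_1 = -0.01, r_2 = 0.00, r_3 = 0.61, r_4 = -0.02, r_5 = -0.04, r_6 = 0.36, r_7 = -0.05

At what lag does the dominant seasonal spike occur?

3

The largest autocorrelation is r_3 = 0.61, with a weaker echo at lag 6 (0.36); the remaining lags stay at or below 0.00.
The dominant spike at lag 3 indicates a seasonal period of 3.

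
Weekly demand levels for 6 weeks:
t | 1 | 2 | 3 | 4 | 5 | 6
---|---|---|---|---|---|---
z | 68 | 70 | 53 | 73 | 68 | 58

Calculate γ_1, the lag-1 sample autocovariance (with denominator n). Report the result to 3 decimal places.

Mean z̄ = (68 + 70 + 53 + 73 + 68 + 58)/6 = 65.0000
Deviations: 3.0000, 5.0000, -12.0000, 8.0000, 3.0000, -7.0000
Σ_{t=1}^{5}(z_t−z̄)(z_{t+1}−z̄) = -138.0000
γ_1 = -138.0000 / 6 = -23.000

-23.000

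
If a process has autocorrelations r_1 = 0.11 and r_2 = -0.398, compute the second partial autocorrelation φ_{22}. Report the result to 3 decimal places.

φ_{22} = (r_2 − r_1²) / (1 − r_1²)
r_1² = (0.11)² = 0.0121
Numerator = -0.398 − 0.0121 = -0.4101; denominator = 1 − 0.0121 = 0.9879
φ_{22} = -0.4101 / 0.9879 = -0.415

-0.415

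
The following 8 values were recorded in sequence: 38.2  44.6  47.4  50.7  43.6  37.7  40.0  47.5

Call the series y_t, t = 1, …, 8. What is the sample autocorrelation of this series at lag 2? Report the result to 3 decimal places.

Mean ȳ = (38.2 + 44.6 + 47.4 + 50.7 + 43.6 + 37.7 + 40.0 + 47.5)/8 = 43.7125
Σ(y_t−ȳ)(y_{t+2}−ȳ) = (-20.3273) + (6.2014) + (-0.4148) + (-42.0123) + (0.4177) + (-22.7723) = -78.9078
Denominator Σ(y_t−ȳ)² = 157.8888
r_2 = -78.9078 / 157.8888 = -0.500

-0.500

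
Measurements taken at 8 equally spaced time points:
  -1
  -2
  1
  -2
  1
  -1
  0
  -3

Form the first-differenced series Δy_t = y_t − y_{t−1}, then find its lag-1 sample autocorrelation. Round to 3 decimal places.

-0.761

First differences Δy: -1, 3, -3, 3, -2, 1, -3
Mean of differences = -0.2857
Numerator Σ(Δy_t−Δȳ)(Δy_{t+1}−Δȳ) = -31.5102
Denominator Σ(Δy_t−Δȳ)² = 41.4286
r_1(Δy) = -31.5102 / 41.4286 = -0.761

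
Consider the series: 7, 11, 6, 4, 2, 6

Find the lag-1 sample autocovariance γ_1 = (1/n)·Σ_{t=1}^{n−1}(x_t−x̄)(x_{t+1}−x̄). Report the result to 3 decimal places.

Mean x̄ = (7 + 11 + 6 + 4 + 2 + 6)/6 = 6.0000
Deviations: 1.0000, 5.0000, 0.0000, -2.0000, -4.0000, 0.0000
Σ_{t=1}^{5}(x_t−x̄)(x_{t+1}−x̄) = 13.0000
γ_1 = 13.0000 / 6 = 2.167

2.167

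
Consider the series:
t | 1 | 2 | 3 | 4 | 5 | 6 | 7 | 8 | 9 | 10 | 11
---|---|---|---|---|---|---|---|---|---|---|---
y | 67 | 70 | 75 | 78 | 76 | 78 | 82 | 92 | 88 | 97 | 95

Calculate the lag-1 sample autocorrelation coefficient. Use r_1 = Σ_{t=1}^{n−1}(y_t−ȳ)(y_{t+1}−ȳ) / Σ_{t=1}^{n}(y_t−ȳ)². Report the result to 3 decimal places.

0.674

Mean ȳ = (67 + 70 + 75 + 78 + 76 + 78 + 82 + 92 + 88 + 97 + 95)/11 = 81.6364
Numerator Σ_{t=1}^{10}(y_t−ȳ)(y_{t+1}−ȳ) = 684.1405
Denominator Σ(y_t−ȳ)² = 1014.5455
r_1 = 684.1405 / 1014.5455 = 0.674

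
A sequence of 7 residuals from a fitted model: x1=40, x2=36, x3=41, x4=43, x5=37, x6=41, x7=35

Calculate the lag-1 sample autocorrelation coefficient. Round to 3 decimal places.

Mean x̄ = (40 + 36 + 41 + 43 + 37 + 41 + 35)/7 = 39.0000
Σ(x_t−x̄)(x_{t+1}−x̄) = (-3.0000) + (-6.0000) + (8.0000) + (-8.0000) + (-4.0000) + (-8.0000) = -21.0000
Denominator Σ(x_t−x̄)² = 54.0000
r_1 = -21.0000 / 54.0000 = -0.389

-0.389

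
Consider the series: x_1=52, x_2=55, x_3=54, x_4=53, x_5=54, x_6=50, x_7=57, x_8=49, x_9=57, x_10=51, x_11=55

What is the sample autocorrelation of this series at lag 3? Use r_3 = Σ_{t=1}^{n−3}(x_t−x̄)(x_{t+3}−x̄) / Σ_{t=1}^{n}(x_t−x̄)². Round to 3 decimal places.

-0.463

Mean x̄ = (52 + 55 + 54 + 53 + 54 + 50 + 57 + 49 + 57 + 51 + 55)/11 = 53.3636
Numerator Σ_{t=1}^{8}(x_t−x̄)(x_{t+3}−x̄) = -32.6694
Denominator Σ(x_t−x̄)² = 70.5455
r_3 = -32.6694 / 70.5455 = -0.463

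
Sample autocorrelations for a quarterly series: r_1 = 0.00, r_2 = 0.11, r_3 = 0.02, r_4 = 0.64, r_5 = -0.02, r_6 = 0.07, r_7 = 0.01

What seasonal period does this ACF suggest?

4

The largest autocorrelation is r_4 = 0.64; the remaining lags stay at or below 0.11.
The dominant spike at lag 4 indicates a seasonal period of 4.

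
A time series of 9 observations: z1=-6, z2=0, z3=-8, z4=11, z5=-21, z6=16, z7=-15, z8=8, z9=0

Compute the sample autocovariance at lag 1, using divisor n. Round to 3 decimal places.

-114.753

Mean z̄ = (-6 + 0 − 8 + 11 − 21 + 16 − 15 + 8 + 0)/9 = -1.6667
Σ_{t=1}^{8}(z_t−z̄)(z_{t+1}−z̄) = -1032.7778
γ_1 = -1032.7778 / 9 = -114.753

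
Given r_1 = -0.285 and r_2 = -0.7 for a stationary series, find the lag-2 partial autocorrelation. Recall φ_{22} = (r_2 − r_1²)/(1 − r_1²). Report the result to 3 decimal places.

-0.850

φ_{22} = (r_2 − r_1²) / (1 − r_1²)
r_1² = (-0.285)² = 0.081225
Numerator = -0.7 − 0.0812 = -0.7812; denominator = 1 − 0.0812 = 0.9188
φ_{22} = -0.7812 / 0.9188 = -0.850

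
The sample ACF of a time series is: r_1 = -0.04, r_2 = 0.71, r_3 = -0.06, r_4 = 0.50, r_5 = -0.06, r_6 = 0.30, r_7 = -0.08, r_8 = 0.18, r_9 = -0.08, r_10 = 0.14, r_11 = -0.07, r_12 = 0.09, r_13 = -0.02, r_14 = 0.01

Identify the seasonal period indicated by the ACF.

2

The largest autocorrelation is r_2 = 0.71, with weaker echoes at lags 4 (0.50), 6 (0.30) and 8 (0.18); the remaining lags stay at or below 0.14.
The dominant spike at lag 2 indicates a seasonal period of 2.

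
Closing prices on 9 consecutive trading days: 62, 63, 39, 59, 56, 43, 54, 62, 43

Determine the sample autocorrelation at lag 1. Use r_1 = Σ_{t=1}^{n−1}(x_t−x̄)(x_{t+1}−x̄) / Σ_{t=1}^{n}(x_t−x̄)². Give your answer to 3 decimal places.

Mean x̄ = (62 + 63 + 39 + 59 + 56 + 43 + 54 + 62 + 43)/9 = 53.4444
Numerator Σ_{t=1}^{8}(x_t−x̄)(x_{t+1}−x̄) = -239.4198
Denominator Σ(x_t−x̄)² = 702.2222
r_1 = -239.4198 / 702.2222 = -0.341

-0.341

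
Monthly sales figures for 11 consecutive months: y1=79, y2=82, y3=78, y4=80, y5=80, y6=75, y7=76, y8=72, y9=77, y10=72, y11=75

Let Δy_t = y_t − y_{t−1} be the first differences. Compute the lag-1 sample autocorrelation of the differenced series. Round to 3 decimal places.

-0.726

First differences Δy: 3, -4, 2, 0, -5, 1, -4, 5, -5, 3
Mean of differences = -0.4000
Numerator Σ(Δy_t−Δȳ)(Δy_{t+1}−Δȳ) = -93.1600
Denominator Σ(Δy_t−Δȳ)² = 128.4000
r_1(Δy) = -93.1600 / 128.4000 = -0.726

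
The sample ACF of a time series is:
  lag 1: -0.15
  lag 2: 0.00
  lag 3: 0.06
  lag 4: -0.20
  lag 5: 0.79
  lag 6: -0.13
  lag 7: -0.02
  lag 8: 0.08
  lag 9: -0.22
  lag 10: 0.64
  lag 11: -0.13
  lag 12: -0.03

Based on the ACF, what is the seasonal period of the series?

5

The largest autocorrelation is r_5 = 0.79, with a weaker echo at lag 10 (0.64); the remaining lags stay at or below 0.08.
The dominant spike at lag 5 indicates a seasonal period of 5.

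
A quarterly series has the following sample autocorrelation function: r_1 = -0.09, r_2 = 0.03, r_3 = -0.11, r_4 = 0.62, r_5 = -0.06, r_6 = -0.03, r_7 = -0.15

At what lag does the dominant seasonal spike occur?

The largest autocorrelation is r_4 = 0.62; the remaining lags stay at or below 0.03.
The dominant spike at lag 4 indicates a seasonal period of 4.

4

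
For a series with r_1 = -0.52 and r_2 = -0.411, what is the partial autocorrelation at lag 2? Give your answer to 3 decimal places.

φ_{22} = (r_2 − r_1²) / (1 − r_1²)
r_1² = (-0.52)² = 0.2704
Numerator = -0.411 − 0.2704 = -0.6814; denominator = 1 − 0.2704 = 0.7296
φ_{22} = -0.6814 / 0.7296 = -0.934

-0.934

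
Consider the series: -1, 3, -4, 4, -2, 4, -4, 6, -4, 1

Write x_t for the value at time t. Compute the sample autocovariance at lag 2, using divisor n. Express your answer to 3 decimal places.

Mean x̄ = (-1 + 3 − 4 + 4 − 2 + 4 − 4 + 6 − 4 + 1)/10 = 0.3000
Σ_{t=1}^{8}(x_t−x̄)(x_{t+2}−x̄) = 92.6200
γ_2 = 92.6200 / 10 = 9.262

9.262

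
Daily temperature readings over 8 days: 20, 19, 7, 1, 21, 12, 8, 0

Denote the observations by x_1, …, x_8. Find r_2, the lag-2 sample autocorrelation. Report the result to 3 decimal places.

Mean x̄ = (20 + 19 + 7 + 1 + 21 + 12 + 8 + 0)/8 = 11.0000
Deviations from mean: 9.0000, 8.0000, -4.0000, -10.0000, 10.0000, 1.0000, -3.0000, -11.0000
Numerator Σ_{t=1}^{6}(x_t−x̄)(x_{t+2}−x̄) = -207.0000
Denominator Σ(x_t−x̄)² = 492.0000
r_2 = -207.0000 / 492.0000 = -0.421

-0.421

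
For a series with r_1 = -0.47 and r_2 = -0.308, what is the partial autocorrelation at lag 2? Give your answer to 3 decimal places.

-0.679

φ_{22} = (r_2 − r_1²) / (1 − r_1²)
r_1² = (-0.47)² = 0.2209
Numerator = -0.308 − 0.2209 = -0.5289; denominator = 1 − 0.2209 = 0.7791
φ_{22} = -0.5289 / 0.7791 = -0.679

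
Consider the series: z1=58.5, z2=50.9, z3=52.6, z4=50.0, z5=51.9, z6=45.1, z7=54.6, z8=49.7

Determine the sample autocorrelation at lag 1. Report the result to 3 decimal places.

-0.324

Mean z̄ = (58.5 + 50.9 + 52.6 + 50.0 + 51.9 + 45.1 + 54.6 + 49.7)/8 = 51.6625
Deviations from mean: 6.8375, -0.7625, 0.9375, -1.6625, 0.2375, -6.5625, 2.9375, -1.9625
Σ(z_t−z̄)(z_{t+1}−z̄) = (-5.2136) + (-0.7148) + (-1.5586) + (-0.3948) + (-1.5586) + (-19.2773) + (-5.7648) = -34.4827
Denominator Σ(z_t−z̄)² = 106.5788
r_1 = -34.4827 / 106.5788 = -0.324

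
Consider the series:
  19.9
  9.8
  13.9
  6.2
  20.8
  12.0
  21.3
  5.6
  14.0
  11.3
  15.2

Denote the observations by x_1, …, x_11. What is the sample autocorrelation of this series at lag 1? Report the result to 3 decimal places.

Mean x̄ = (19.9 + 9.8 + 13.9 + 6.2 + 20.8 + 12.0 + 21.3 + 5.6 + 14.0 + 11.3 + 15.2)/11 = 13.6364
Numerator Σ_{t=1}^{10}(x_t−x̄)(x_{t+1}−x̄) = -173.5486
Denominator Σ(x_t−x̄)² = 294.6655
r_1 = -173.5486 / 294.6655 = -0.589

-0.589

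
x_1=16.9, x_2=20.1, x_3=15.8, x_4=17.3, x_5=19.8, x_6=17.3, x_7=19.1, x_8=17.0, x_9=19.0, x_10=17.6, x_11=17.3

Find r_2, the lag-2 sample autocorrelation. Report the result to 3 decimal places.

Mean x̄ = (16.9 + 20.1 + 15.8 + 17.3 + 19.8 + 17.3 + 19.1 + 17.0 + 19.0 + 17.6 + 17.3)/11 = 17.9273
Numerator Σ_{t=1}^{9}(x_t−x̄)(x_{t+2}−x̄) = 0.8985
Denominator Σ(x_t−x̄)² = 18.4818
r_2 = 0.8985 / 18.4818 = 0.049

0.049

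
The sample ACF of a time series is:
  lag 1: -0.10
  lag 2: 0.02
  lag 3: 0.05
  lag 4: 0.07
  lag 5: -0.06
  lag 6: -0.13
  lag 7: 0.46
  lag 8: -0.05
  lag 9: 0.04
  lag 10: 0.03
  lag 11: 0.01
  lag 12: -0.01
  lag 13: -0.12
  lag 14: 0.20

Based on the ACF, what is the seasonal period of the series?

The largest autocorrelation is r_7 = 0.46, with a weaker echo at lag 14 (0.20); the remaining lags stay at or below 0.07.
The dominant spike at lag 7 indicates a seasonal period of 7.

7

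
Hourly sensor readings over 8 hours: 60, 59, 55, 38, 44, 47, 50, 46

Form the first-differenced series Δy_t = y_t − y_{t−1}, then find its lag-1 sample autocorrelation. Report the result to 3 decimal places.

-0.106

First differences Δy: -1, -4, -17, 6, 3, 3, -4
Mean of differences = -2.0000
Numerator Σ(Δy_t−Δȳ)(Δy_{t+1}−Δȳ) = -37.0000
Denominator Σ(Δy_t−Δȳ)² = 348.0000
r_1(Δy) = -37.0000 / 348.0000 = -0.106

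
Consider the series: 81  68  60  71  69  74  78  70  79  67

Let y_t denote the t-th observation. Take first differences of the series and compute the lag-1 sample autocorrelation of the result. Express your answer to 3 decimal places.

First differences Δy: -13, -8, 11, -2, 5, 4, -8, 9, -12
Mean of differences = -1.5556
Numerator Σ(Δy_t−Δȳ)(Δy_{t+1}−Δȳ) = -193.3086
Denominator Σ(Δy_t−Δȳ)² = 666.2222
r_1(Δy) = -193.3086 / 666.2222 = -0.290

-0.290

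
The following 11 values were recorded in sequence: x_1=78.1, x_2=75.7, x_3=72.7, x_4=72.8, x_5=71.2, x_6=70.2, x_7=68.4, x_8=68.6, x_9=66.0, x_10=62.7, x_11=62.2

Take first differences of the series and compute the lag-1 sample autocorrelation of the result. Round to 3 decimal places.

-0.261

First differences Δx: -2.4, -3.0, 0.1, -1.6, -1.0, -1.8, 0.2, -2.6, -3.3, -0.5
Mean of differences = -1.5900
Numerator Σ(Δx_t−Δx̄)(Δx_{t+1}−Δx̄) = -3.7081
Denominator Σ(Δx_t−Δx̄)² = 14.2290
r_1(Δx) = -3.7081 / 14.2290 = -0.261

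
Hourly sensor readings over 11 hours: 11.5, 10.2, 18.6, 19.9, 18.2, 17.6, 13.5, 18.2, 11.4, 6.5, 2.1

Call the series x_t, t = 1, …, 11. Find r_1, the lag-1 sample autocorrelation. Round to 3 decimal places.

0.482

Mean x̄ = (11.5 + 10.2 + 18.6 + 19.9 + 18.2 + 17.6 + 13.5 + 18.2 + 11.4 + 6.5 + 2.1)/11 = 13.4273
Numerator Σ_{t=1}^{10}(x_t−x̄)(x_{t+1}−x̄) = 157.3011
Denominator Σ(x_t−x̄)² = 326.1618
r_1 = 157.3011 / 326.1618 = 0.482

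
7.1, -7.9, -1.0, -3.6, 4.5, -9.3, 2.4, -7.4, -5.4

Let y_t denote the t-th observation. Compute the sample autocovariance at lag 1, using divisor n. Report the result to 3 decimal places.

Mean ȳ = (7.1 − 7.9 − 1.0 − 3.6 + 4.5 − 9.3 + 2.4 − 7.4 − 5.4)/9 = -2.2889
Σ_{t=1}^{8}(y_t−ȳ)(y_{t+1}−ȳ) = -159.0412
γ_1 = -159.0412 / 9 = -17.671

-17.671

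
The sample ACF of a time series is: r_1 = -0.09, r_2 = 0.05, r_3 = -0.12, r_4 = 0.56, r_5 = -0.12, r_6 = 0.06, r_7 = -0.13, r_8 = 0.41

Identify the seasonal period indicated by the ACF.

The largest autocorrelation is r_4 = 0.56, with a weaker echo at lag 8 (0.41); the remaining lags stay at or below 0.06.
The dominant spike at lag 4 indicates a seasonal period of 4.

4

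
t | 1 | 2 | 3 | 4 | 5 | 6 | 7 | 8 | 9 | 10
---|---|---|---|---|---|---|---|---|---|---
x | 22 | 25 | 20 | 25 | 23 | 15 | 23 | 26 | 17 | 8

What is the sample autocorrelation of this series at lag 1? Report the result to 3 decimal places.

Mean x̄ = (22 + 25 + 20 + 25 + 23 + 15 + 23 + 26 + 17 + 8)/10 = 20.4000
Numerator Σ_{t=1}^{9}(x_t−x̄)(x_{t+1}−x̄) = 25.2400
Denominator Σ(x_t−x̄)² = 284.4000
r_1 = 25.2400 / 284.4000 = 0.089

0.089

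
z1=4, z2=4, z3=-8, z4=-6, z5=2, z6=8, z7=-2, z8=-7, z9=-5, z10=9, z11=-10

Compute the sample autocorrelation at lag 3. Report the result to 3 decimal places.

-0.174

Mean z̄ = (4 + 4 − 8 − 6 + 2 + 8 − 2 − 7 − 5 + 9 − 10)/11 = -1.0000
Numerator Σ_{t=1}^{8}(z_t−z̄)(z_{t+3}−z̄) = -78.0000
Denominator Σ(z_t−z̄)² = 448.0000
r_3 = -78.0000 / 448.0000 = -0.174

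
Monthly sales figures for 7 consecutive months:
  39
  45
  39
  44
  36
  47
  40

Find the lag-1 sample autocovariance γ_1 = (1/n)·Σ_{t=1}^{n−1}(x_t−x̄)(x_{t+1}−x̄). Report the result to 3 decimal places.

Mean x̄ = (39 + 45 + 39 + 44 + 36 + 47 + 40)/7 = 41.4286
Deviations: -2.4286, 3.5714, -2.4286, 2.5714, -5.4286, 5.5714, -1.4286
Σ_{t=1}^{6}(x_t−x̄)(x_{t+1}−x̄) = -75.7551
γ_1 = -75.7551 / 7 = -10.822

-10.822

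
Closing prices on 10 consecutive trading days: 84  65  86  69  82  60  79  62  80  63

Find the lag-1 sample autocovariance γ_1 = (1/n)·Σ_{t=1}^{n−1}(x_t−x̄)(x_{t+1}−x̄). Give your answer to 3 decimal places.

-68.800

Mean x̄ = (84 + 65 + 86 + 69 + 82 + 60 + 79 + 62 + 80 + 63)/10 = 73.0000
Σ_{t=1}^{9}(x_t−x̄)(x_{t+1}−x̄) = -688.0000
γ_1 = -688.0000 / 10 = -68.800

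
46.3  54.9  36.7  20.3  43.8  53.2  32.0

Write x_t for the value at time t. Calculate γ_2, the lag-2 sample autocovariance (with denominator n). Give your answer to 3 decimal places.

-85.667

Mean x̄ = (46.3 + 54.9 + 36.7 + 20.3 + 43.8 + 53.2 + 32.0)/7 = 41.0286
Deviations: 5.2714, 13.8714, -4.3286, -20.7286, 2.7714, 12.1714, -9.0286
Σ_{t=1}^{5}(x_t−x̄)(x_{t+2}−x̄) = -599.6673
γ_2 = -599.6673 / 7 = -85.667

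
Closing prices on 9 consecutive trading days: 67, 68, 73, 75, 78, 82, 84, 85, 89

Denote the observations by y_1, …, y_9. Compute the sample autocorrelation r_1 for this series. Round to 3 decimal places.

Mean ȳ = (67 + 68 + 73 + 75 + 78 + 82 + 84 + 85 + 89)/9 = 77.8889
Numerator Σ_{t=1}^{8}(y_t−ȳ)(y_{t+1}−ȳ) = 317.8765
Denominator Σ(y_t−ȳ)² = 476.8889
r_1 = 317.8765 / 476.8889 = 0.667

0.667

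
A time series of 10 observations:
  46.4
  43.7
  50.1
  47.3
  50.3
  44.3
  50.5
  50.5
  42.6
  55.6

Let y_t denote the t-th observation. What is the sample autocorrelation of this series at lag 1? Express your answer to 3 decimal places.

-0.490

Mean ȳ = (46.4 + 43.7 + 50.1 + 47.3 + 50.3 + 44.3 + 50.5 + 50.5 + 42.6 + 55.6)/10 = 48.1300
Numerator Σ_{t=1}^{9}(y_t−ȳ)(y_{t+1}−ȳ) = -70.6859
Denominator Σ(y_t−ȳ)² = 144.1810
r_1 = -70.6859 / 144.1810 = -0.490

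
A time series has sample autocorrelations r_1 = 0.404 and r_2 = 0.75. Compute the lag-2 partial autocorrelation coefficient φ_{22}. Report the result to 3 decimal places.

0.701

φ_{22} = (r_2 − r_1²) / (1 − r_1²)
r_1² = (0.404)² = 0.163216
Numerator = 0.75 − 0.1632 = 0.5868; denominator = 1 − 0.1632 = 0.8368
φ_{22} = 0.5868 / 0.8368 = 0.701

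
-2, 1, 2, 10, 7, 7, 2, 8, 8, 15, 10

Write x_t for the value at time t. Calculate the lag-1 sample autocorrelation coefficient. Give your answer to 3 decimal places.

Mean x̄ = (-2 + 1 + 2 + 10 + 7 + 7 + 2 + 8 + 8 + 15 + 10)/11 = 6.1818
Numerator Σ_{t=1}^{10}(x_t−x̄)(x_{t+1}−x̄) = 93.8760
Denominator Σ(x_t−x̄)² = 243.6364
r_1 = 93.8760 / 243.6364 = 0.385

0.385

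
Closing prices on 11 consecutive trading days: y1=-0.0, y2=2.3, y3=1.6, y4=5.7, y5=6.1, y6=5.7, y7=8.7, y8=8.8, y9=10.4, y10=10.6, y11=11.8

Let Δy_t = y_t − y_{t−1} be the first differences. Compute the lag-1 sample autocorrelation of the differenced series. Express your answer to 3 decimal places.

-0.652

First differences Δy: 2.3, -0.7, 4.1, 0.4, -0.4, 3.0, 0.1, 1.6, 0.2, 1.2
Mean of differences = 1.1800
Numerator Σ(Δy_t−Δȳ)(Δy_{t+1}−Δȳ) = -14.3664
Denominator Σ(Δy_t−Δȳ)² = 22.0360
r_1(Δy) = -14.3664 / 22.0360 = -0.652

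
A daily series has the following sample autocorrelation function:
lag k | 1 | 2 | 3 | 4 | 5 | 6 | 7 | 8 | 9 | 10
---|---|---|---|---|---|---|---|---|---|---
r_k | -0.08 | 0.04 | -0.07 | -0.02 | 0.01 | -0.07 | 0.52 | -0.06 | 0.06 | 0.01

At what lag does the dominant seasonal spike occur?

7

The largest autocorrelation is r_7 = 0.52; the remaining lags stay at or below 0.06.
The dominant spike at lag 7 indicates a seasonal period of 7.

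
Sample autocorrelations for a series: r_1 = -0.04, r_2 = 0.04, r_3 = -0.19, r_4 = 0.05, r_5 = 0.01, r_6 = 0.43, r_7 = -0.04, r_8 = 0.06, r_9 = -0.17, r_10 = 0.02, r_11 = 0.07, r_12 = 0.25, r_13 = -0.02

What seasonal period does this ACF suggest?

The largest autocorrelation is r_6 = 0.43, with a weaker echo at lag 12 (0.25); the remaining lags stay at or below 0.07.
The dominant spike at lag 6 indicates a seasonal period of 6.

6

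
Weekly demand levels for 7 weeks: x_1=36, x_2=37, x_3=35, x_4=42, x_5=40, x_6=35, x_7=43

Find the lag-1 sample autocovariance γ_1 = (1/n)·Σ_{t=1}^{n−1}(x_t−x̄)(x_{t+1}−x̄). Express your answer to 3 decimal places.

Mean x̄ = (36 + 37 + 35 + 42 + 40 + 35 + 43)/7 = 38.2857
Σ_{t=1}^{6}(x_t−x̄)(x_{t+1}−x̄) = -19.7959
γ_1 = -19.7959 / 7 = -2.828

-2.828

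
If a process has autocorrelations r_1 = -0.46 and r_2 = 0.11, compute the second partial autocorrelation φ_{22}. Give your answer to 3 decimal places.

-0.129

φ_{22} = (r_2 − r_1²) / (1 − r_1²)
r_1² = (-0.46)² = 0.2116
Numerator = 0.11 − 0.2116 = -0.1016; denominator = 1 − 0.2116 = 0.7884
φ_{22} = -0.1016 / 0.7884 = -0.129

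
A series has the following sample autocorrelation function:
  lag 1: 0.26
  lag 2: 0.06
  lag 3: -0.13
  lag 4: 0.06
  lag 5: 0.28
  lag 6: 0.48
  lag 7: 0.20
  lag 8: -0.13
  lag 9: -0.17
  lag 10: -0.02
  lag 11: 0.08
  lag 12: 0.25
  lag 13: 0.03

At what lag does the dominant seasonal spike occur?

The largest autocorrelation is r_6 = 0.48; the remaining lags stay at or below 0.28. The elevated value at lag 1 (0.26), dropping to 0.06 at lag 2, reflects decaying short-term dependence rather than seasonality.
The dominant spike at lag 6 indicates a seasonal period of 6.

6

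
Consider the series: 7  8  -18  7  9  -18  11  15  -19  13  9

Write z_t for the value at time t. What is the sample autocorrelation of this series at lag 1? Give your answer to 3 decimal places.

Mean z̄ = (7 + 8 − 18 + 7 + 9 − 18 + 11 + 15 − 19 + 13 + 9)/11 = 2.1818
Numerator Σ_{t=1}^{10}(z_t−z̄)(z_{t+1}−z̄) = -783.2149
Denominator Σ(z_t−z̄)² = 1795.6364
r_1 = -783.2149 / 1795.6364 = -0.436

-0.436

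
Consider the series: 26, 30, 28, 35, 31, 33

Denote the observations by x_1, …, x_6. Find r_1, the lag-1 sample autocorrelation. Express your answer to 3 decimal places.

-0.079

Mean x̄ = (26 + 30 + 28 + 35 + 31 + 33)/6 = 30.5000
Deviations from mean: -4.5000, -0.5000, -2.5000, 4.5000, 0.5000, 2.5000
Σ(x_t−x̄)(x_{t+1}−x̄) = (2.2500) + (1.2500) + (-11.2500) + (2.2500) + (1.2500) = -4.2500
Denominator Σ(x_t−x̄)² = 53.5000
r_1 = -4.2500 / 53.5000 = -0.079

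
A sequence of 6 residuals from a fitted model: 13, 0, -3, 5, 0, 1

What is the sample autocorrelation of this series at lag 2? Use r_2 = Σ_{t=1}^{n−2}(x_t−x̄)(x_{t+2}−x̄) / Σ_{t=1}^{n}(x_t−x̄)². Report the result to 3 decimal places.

Mean x̄ = (13 + 0 − 3 + 5 + 0 + 1)/6 = 2.6667
Σ(x_t−x̄)(x_{t+2}−x̄) = (-58.5556) + (-6.2222) + (15.1111) + (-3.8889) = -53.5556
Denominator Σ(x_t−x̄)² = 161.3333
r_2 = -53.5556 / 161.3333 = -0.332

-0.332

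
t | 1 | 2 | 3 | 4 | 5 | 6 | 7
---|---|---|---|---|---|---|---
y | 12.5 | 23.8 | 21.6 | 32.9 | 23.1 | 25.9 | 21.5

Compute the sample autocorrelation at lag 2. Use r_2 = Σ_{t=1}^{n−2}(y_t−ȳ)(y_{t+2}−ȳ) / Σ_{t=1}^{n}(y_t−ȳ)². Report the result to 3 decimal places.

0.229

Mean ȳ = (12.5 + 23.8 + 21.6 + 32.9 + 23.1 + 25.9 + 21.5)/7 = 23.0429
Deviations from mean: -10.5429, 0.7571, -1.4429, 9.8571, 0.0571, 2.8571, -1.5429
Numerator Σ_{t=1}^{5}(y_t−ȳ)(y_{t+2}−ȳ) = 50.6678
Denominator Σ(y_t−ȳ)² = 221.5171
r_2 = 50.6678 / 221.5171 = 0.229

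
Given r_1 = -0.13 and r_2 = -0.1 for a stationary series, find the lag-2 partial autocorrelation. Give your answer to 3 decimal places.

φ_{22} = (r_2 − r_1²) / (1 − r_1²)
r_1² = (-0.13)² = 0.0169
Numerator = -0.1 − 0.0169 = -0.1169; denominator = 1 − 0.0169 = 0.9831
φ_{22} = -0.1169 / 0.9831 = -0.119

-0.119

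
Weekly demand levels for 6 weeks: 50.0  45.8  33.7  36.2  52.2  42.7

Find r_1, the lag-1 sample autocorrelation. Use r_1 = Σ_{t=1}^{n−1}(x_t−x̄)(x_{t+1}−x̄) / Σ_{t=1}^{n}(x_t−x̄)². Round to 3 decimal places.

-0.025

Mean x̄ = (50.0 + 45.8 + 33.7 + 36.2 + 52.2 + 42.7)/6 = 43.4333
Σ(x_t−x̄)(x_{t+1}−x̄) = (15.5411) + (-23.0356) + (70.4044) + (-63.4122) + (-6.4289) = -6.9311
Denominator Σ(x_t−x̄)² = 273.1733
r_1 = -6.9311 / 273.1733 = -0.025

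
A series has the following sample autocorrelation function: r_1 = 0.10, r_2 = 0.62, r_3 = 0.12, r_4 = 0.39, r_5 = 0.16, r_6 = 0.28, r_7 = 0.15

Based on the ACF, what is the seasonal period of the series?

The largest autocorrelation is r_2 = 0.62, with weaker echoes at lags 4 (0.39) and 6 (0.28); the remaining lags stay at or below 0.16.
The dominant spike at lag 2 indicates a seasonal period of 2.

2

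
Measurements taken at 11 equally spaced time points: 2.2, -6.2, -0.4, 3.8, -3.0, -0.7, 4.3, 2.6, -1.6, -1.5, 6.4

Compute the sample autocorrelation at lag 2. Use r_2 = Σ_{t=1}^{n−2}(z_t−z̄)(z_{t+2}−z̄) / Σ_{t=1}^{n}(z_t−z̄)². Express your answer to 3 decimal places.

-0.480

Mean z̄ = (2.2 − 6.2 − 0.4 + 3.8 − 3.0 − 0.7 + 4.3 + 2.6 − 1.6 − 1.5 + 6.4)/11 = 0.5364
Numerator Σ_{t=1}^{9}(z_t−z̄)(z_{t+2}−z̄) = -64.8972
Denominator Σ(z_t−z̄)² = 135.2255
r_2 = -64.8972 / 135.2255 = -0.480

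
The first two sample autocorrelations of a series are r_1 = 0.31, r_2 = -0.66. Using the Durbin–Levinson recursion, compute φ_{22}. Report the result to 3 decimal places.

-0.836

φ_{22} = (r_2 − r_1²) / (1 − r_1²)
r_1² = (0.31)² = 0.0961
Numerator = -0.66 − 0.0961 = -0.7561; denominator = 1 − 0.0961 = 0.9039
φ_{22} = -0.7561 / 0.9039 = -0.836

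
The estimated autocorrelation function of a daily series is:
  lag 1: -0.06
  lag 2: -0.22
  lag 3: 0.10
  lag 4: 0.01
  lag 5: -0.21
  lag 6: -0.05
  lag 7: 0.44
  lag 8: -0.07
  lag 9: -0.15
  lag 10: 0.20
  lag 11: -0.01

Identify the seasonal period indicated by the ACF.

7

The largest autocorrelation is r_7 = 0.44; the remaining lags stay at or below 0.20.
The dominant spike at lag 7 indicates a seasonal period of 7.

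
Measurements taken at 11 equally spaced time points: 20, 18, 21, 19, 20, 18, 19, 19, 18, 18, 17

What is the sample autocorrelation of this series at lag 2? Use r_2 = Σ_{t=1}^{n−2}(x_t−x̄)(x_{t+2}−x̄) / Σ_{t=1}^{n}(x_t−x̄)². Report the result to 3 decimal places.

0.448

Mean x̄ = (20 + 18 + 21 + 19 + 20 + 18 + 19 + 19 + 18 + 18 + 17)/11 = 18.8182
Numerator Σ_{t=1}^{9}(x_t−x̄)(x_{t+2}−x̄) = 6.1157
Denominator Σ(x_t−x̄)² = 13.6364
r_2 = 6.1157 / 13.6364 = 0.448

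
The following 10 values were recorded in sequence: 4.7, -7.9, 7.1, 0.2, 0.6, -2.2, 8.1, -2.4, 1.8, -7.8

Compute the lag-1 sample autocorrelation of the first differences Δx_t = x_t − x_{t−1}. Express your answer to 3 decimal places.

-0.677

First differences Δx: -12.6, 15.0, -6.9, 0.4, -2.8, 10.3, -10.5, 4.2, -9.6
Mean of differences = -1.3889
Numerator Σ(Δx_t−Δx̄)(Δx_{t+1}−Δx̄) = -506.2468
Denominator Σ(Δx_t−Δx̄)² = 748.1489
r_1(Δx) = -506.2468 / 748.1489 = -0.677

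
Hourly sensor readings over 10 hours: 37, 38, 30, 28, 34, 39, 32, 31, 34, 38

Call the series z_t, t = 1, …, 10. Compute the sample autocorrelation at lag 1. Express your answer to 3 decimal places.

Mean z̄ = (37 + 38 + 30 + 28 + 34 + 39 + 32 + 31 + 34 + 38)/10 = 34.1000
Numerator Σ_{t=1}^{9}(z_t−z̄)(z_{t+1}−z̄) = 16.5900
Denominator Σ(z_t−z̄)² = 130.9000
r_1 = 16.5900 / 130.9000 = 0.127

0.127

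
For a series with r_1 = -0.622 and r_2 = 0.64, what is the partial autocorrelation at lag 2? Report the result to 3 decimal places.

φ_{22} = (r_2 − r_1²) / (1 − r_1²)
r_1² = (-0.622)² = 0.386884
Numerator = 0.64 − 0.3869 = 0.2531; denominator = 1 − 0.3869 = 0.6131
φ_{22} = 0.2531 / 0.6131 = 0.413

0.413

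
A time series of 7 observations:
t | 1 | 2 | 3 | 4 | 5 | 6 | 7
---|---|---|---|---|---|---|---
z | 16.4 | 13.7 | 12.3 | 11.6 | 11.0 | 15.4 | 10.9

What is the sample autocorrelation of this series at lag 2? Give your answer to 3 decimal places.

Mean z̄ = (16.4 + 13.7 + 12.3 + 11.6 + 11.0 + 15.4 + 10.9)/7 = 13.0429
Deviations from mean: 3.3571, 0.6571, -0.7429, -1.4429, -2.0429, 2.3571, -2.1429
Σ(z_t−z̄)(z_{t+2}−z̄) = (-2.4939) + (-0.9482) + (1.5176) + (-3.4010) + (4.3776) = -0.9480
Denominator Σ(z_t−z̄)² = 28.6571
r_2 = -0.9480 / 28.6571 = -0.033

-0.033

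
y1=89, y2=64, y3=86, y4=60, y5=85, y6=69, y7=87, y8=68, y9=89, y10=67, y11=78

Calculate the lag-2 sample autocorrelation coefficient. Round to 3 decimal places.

0.739

Mean ȳ = (89 + 64 + 86 + 60 + 85 + 69 + 87 + 68 + 89 + 67 + 78)/11 = 76.5455
Numerator Σ_{t=1}^{9}(y_t−ȳ)(y_{t+2}−ȳ) = 912.8595
Denominator Σ(y_t−ȳ)² = 1234.7273
r_2 = 912.8595 / 1234.7273 = 0.739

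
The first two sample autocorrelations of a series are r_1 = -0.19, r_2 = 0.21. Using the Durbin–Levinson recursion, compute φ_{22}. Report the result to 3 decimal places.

0.180

φ_{22} = (r_2 − r_1²) / (1 − r_1²)
r_1² = (-0.19)² = 0.0361
Numerator = 0.21 − 0.0361 = 0.1739; denominator = 1 − 0.0361 = 0.9639
φ_{22} = 0.1739 / 0.9639 = 0.180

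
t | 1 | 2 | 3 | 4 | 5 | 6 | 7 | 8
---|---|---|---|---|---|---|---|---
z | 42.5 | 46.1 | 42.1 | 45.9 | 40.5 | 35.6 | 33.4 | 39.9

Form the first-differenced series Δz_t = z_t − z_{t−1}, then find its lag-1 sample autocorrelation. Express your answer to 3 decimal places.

First differences Δz: 3.6, -4.0, 3.8, -5.4, -4.9, -2.2, 6.5
Mean of differences = -0.3714
Numerator Σ(Δz_t−Δz̄)(Δz_{t+1}−Δz̄) = -32.0351
Denominator Σ(Δz_t−Δz̄)² = 142.6943
r_1(Δz) = -32.0351 / 142.6943 = -0.225

-0.225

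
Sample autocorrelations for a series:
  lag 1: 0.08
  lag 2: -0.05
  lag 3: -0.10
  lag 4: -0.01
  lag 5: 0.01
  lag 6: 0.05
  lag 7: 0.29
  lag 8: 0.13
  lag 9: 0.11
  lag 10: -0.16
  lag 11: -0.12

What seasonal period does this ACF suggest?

7

The largest autocorrelation is r_7 = 0.29; the remaining lags stay at or below 0.13.
The dominant spike at lag 7 indicates a seasonal period of 7.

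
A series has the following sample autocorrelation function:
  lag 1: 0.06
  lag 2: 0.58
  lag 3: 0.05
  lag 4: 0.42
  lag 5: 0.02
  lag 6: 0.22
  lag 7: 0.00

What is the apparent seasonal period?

The largest autocorrelation is r_2 = 0.58, with weaker echoes at lags 4 (0.42) and 6 (0.22); the remaining lags stay at or below 0.06.
The dominant spike at lag 2 indicates a seasonal period of 2.

2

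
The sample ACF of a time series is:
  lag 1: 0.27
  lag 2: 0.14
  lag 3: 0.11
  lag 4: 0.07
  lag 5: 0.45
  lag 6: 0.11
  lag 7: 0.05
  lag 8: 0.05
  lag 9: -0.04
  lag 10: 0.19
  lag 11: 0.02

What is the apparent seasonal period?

The largest autocorrelation is r_5 = 0.45; the remaining lags stay at or below 0.27. The elevated value at lag 1 (0.27), dropping to 0.14 at lag 2, reflects decaying short-term dependence rather than seasonality.
The dominant spike at lag 5 indicates a seasonal period of 5.

5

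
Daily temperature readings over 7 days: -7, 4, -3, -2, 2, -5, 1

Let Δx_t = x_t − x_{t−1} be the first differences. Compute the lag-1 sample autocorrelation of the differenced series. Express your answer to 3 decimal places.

-0.535

First differences Δx: 11, -7, 1, 4, -7, 6
Mean of differences = 1.3333
Numerator Σ(Δx_t−Δx̄)(Δx_{t+1}−Δx̄) = -139.7778
Denominator Σ(Δx_t−Δx̄)² = 261.3333
r_1(Δx) = -139.7778 / 261.3333 = -0.535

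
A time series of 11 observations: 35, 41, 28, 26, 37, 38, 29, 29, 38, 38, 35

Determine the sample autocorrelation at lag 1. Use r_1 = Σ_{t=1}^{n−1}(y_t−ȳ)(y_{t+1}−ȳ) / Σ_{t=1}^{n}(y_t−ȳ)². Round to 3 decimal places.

Mean ȳ = (35 + 41 + 28 + 26 + 37 + 38 + 29 + 29 + 38 + 38 + 35)/11 = 34.0000
Numerator Σ_{t=1}^{10}(y_t−ȳ)(y_{t+1}−ȳ) = 6.0000
Denominator Σ(y_t−ȳ)² = 258.0000
r_1 = 6.0000 / 258.0000 = 0.023

0.023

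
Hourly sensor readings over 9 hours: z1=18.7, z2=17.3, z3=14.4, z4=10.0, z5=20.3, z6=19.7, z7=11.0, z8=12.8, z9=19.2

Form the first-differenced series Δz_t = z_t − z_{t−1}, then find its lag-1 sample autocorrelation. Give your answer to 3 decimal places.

First differences Δz: -1.4, -2.9, -4.4, 10.3, -0.6, -8.7, 1.8, 6.4
Mean of differences = 0.0625
Numerator Σ(Δz_t−Δz̄)(Δz_{t+1}−Δz̄) = -33.3227
Denominator Σ(Δz_t−Δz̄)² = 256.0388
r_1(Δz) = -33.3227 / 256.0388 = -0.130

-0.130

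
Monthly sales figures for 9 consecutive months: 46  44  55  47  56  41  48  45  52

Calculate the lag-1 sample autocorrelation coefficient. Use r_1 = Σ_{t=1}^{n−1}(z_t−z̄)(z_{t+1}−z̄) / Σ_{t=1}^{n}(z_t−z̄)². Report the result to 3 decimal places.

Mean z̄ = (46 + 44 + 55 + 47 + 56 + 41 + 48 + 45 + 52)/9 = 48.2222
Numerator Σ_{t=1}^{8}(z_t−z̄)(z_{t+1}−z̄) = -103.0494
Denominator Σ(z_t−z̄)² = 207.5556
r_1 = -103.0494 / 207.5556 = -0.496

-0.496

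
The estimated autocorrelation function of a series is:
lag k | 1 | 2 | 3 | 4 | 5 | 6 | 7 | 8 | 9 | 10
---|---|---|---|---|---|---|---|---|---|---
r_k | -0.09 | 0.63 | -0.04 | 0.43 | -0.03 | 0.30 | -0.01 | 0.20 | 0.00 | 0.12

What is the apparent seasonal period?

2

The largest autocorrelation is r_2 = 0.63, with weaker echoes at lags 4 (0.43), 6 (0.30) and 8 (0.20); the remaining lags stay at or below 0.12.
The dominant spike at lag 2 indicates a seasonal period of 2.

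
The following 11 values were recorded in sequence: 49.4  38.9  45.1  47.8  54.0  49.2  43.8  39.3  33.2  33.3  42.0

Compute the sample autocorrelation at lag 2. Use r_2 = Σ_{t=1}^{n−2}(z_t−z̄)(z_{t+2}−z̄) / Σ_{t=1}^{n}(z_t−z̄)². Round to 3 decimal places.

Mean z̄ = (49.4 + 38.9 + 45.1 + 47.8 + 54.0 + 49.2 + 43.8 + 39.3 + 33.2 + 33.3 + 42.0)/11 = 43.2727
Numerator Σ_{t=1}^{9}(z_t−z̄)(z_{t+2}−z̄) = 67.0721
Denominator Σ(z_t−z̄)² = 449.3018
r_2 = 67.0721 / 449.3018 = 0.149

0.149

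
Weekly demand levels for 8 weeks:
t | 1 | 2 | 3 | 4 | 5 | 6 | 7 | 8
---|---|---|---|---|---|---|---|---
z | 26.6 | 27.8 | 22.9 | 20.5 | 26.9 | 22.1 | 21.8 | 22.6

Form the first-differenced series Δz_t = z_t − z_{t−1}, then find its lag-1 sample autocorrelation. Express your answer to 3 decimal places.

-0.457

First differences Δz: 1.2, -4.9, -2.4, 6.4, -4.8, -0.3, 0.8
Mean of differences = -0.5714
Numerator Σ(Δz_t−Δz̄)(Δz_{t+1}−Δz̄) = -42.7551
Denominator Σ(Δz_t−Δz̄)² = 93.6543
r_1(Δz) = -42.7551 / 93.6543 = -0.457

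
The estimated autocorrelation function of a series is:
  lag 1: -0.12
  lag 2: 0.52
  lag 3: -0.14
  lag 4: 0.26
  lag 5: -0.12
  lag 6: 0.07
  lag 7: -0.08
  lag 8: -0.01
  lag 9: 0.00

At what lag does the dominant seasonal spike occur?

2

The largest autocorrelation is r_2 = 0.52, with a weaker echo at lag 4 (0.26); the remaining lags stay at or below 0.07.
The dominant spike at lag 2 indicates a seasonal period of 2.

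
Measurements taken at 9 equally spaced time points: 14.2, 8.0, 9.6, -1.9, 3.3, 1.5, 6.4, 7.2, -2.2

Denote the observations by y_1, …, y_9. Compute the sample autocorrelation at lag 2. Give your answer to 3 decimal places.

0.078

Mean ȳ = (14.2 + 8.0 + 9.6 − 1.9 + 3.3 + 1.5 + 6.4 + 7.2 − 2.2)/9 = 5.1222
Numerator Σ_{t=1}^{7}(y_t−ȳ)(y_{t+2}−ȳ) = 18.5057
Denominator Σ(y_t−ȳ)² = 236.0556
r_2 = 18.5057 / 236.0556 = 0.078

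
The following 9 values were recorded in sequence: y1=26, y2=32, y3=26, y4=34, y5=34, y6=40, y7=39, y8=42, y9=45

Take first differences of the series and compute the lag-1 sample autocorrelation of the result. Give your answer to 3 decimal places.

-0.777

First differences Δy: 6, -6, 8, 0, 6, -1, 3, 3
Mean of differences = 2.3750
Numerator Σ(Δy_t−Δȳ)(Δy_{t+1}−Δȳ) = -113.3906
Denominator Σ(Δy_t−Δȳ)² = 145.8750
r_1(Δy) = -113.3906 / 145.8750 = -0.777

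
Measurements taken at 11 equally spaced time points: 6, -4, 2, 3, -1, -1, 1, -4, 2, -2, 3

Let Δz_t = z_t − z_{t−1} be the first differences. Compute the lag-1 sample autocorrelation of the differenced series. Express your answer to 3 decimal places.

First differences Δz: -10, 6, 1, -4, 0, 2, -5, 6, -4, 5
Mean of differences = -0.3000
Numerator Σ(Δz_t−Δz̄)(Δz_{t+1}−Δz̄) = -141.4900
Denominator Σ(Δz_t−Δz̄)² = 258.1000
r_1(Δz) = -141.4900 / 258.1000 = -0.548

-0.548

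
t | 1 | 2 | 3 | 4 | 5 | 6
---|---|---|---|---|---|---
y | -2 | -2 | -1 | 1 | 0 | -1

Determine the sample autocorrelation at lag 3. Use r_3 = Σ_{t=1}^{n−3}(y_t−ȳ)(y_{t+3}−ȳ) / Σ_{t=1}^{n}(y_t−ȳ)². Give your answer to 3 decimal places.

-0.451

Mean ȳ = (-2 − 2 − 1 + 1 + 0 − 1)/6 = -0.8333
Σ(y_t−ȳ)(y_{t+3}−ȳ) = (-2.1389) + (-0.9722) + (0.0278) = -3.0833
Denominator Σ(y_t−ȳ)² = 6.8333
r_3 = -3.0833 / 6.8333 = -0.451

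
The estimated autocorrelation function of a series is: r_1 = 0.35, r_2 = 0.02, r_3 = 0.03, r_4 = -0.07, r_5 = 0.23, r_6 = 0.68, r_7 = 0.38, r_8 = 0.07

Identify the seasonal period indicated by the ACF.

6

The largest autocorrelation is r_6 = 0.68; the remaining lags stay at or below 0.38. The elevated value at lag 1 (0.35), dropping to 0.02 at lag 2, reflects decaying short-term dependence rather than seasonality.
The dominant spike at lag 6 indicates a seasonal period of 6.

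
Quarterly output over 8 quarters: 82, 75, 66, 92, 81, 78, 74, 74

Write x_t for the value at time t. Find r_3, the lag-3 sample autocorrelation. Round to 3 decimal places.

Mean x̄ = (82 + 75 + 66 + 92 + 81 + 78 + 74 + 74)/8 = 77.7500
Deviations from mean: 4.2500, -2.7500, -11.7500, 14.2500, 3.2500, 0.2500, -3.7500, -3.7500
Σ(x_t−x̄)(x_{t+3}−x̄) = (60.5625) + (-8.9375) + (-2.9375) + (-53.4375) + (-12.1875) = -16.9375
Denominator Σ(x_t−x̄)² = 405.5000
r_3 = -16.9375 / 405.5000 = -0.042

-0.042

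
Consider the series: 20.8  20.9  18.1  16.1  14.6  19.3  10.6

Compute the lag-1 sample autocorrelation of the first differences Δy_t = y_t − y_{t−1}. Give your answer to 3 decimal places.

First differences Δy: 0.1, -2.8, -2.0, -1.5, 4.7, -8.7
Mean of differences = -1.7000
Numerator Σ(Δy_t−Δȳ)(Δy_{t+1}−Δȳ) = -45.2300
Denominator Σ(Δy_t−Δȳ)² = 94.5400
r_1(Δy) = -45.2300 / 94.5400 = -0.478

-0.478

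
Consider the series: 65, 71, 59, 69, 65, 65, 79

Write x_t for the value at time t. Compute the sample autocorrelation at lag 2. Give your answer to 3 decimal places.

Mean x̄ = (65 + 71 + 59 + 69 + 65 + 65 + 79)/7 = 67.5714
Numerator Σ_{t=1}^{5}(x_t−x̄)(x_{t+2}−x̄) = 15.9184
Denominator Σ(x_t−x̄)² = 237.7143
r_2 = 15.9184 / 237.7143 = 0.067

0.067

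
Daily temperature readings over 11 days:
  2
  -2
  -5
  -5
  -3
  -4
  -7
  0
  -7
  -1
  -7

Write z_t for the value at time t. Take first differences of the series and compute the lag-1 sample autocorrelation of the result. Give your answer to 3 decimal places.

-0.672

First differences Δz: -4, -3, 0, 2, -1, -3, 7, -7, 6, -6
Mean of differences = -0.9000
Numerator Σ(Δz_t−Δz̄)(Δz_{t+1}−Δz̄) = -134.9100
Denominator Σ(Δz_t−Δz̄)² = 200.9000
r_1(Δz) = -134.9100 / 200.9000 = -0.672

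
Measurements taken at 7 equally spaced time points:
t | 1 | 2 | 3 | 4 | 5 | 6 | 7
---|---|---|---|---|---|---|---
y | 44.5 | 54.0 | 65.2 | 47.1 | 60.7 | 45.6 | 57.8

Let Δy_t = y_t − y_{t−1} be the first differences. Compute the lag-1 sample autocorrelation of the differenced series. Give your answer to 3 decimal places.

First differences Δy: 9.5, 11.2, -18.1, 13.6, -15.1, 12.2
Mean of differences = 2.2167
Numerator Σ(Δy_t−Δȳ)(Δy_{t+1}−Δȳ) = -718.3536
Denominator Σ(Δy_t−Δȳ)² = 1075.6283
r_1(Δy) = -718.3536 / 1075.6283 = -0.668

-0.668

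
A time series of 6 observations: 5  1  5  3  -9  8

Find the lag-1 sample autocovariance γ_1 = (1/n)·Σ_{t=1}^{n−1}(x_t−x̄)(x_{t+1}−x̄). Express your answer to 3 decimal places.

-13.116

Mean x̄ = (5 + 1 + 5 + 3 − 9 + 8)/6 = 2.1667
Deviations: 2.8333, -1.1667, 2.8333, 0.8333, -11.1667, 5.8333
Σ_{t=1}^{5}(x_t−x̄)(x_{t+1}−x̄) = -78.6944
γ_1 = -78.6944 / 6 = -13.116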